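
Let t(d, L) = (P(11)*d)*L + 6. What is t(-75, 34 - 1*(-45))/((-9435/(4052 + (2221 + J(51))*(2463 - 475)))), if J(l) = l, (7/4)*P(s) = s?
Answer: 392793186168/22015 ≈ 1.7842e+7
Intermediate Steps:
P(s) = 4*s/7
t(d, L) = 6 + 44*L*d/7 (t(d, L) = (((4/7)*11)*d)*L + 6 = (44*d/7)*L + 6 = 44*L*d/7 + 6 = 6 + 44*L*d/7)
t(-75, 34 - 1*(-45))/((-9435/(4052 + (2221 + J(51))*(2463 - 475)))) = (6 + (44/7)*(34 - 1*(-45))*(-75))/((-9435/(4052 + (2221 + 51)*(2463 - 475)))) = (6 + (44/7)*(34 + 45)*(-75))/((-9435/(4052 + 2272*1988))) = (6 + (44/7)*79*(-75))/((-9435/(4052 + 4516736))) = (6 - 260700/7)/((-9435/4520788)) = -260658/(7*((-9435*1/4520788))) = -260658/(7*(-9435/4520788)) = -260658/7*(-4520788/9435) = 392793186168/22015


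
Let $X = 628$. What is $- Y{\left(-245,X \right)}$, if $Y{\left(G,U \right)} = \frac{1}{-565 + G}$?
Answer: $\frac{1}{810} \approx 0.0012346$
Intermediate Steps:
$- Y{\left(-245,X \right)} = - \frac{1}{-565 - 245} = - \frac{1}{-810} = \left(-1\right) \left(- \frac{1}{810}\right) = \frac{1}{810}$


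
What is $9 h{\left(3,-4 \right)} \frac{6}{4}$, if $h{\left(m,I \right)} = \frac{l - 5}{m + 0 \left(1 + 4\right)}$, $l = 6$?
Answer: $\frac{9}{2} \approx 4.5$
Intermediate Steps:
$h{\left(m,I \right)} = \frac{1}{m}$ ($h{\left(m,I \right)} = \frac{6 - 5}{m + 0 \left(1 + 4\right)} = 1 \frac{1}{m + 0 \cdot 5} = 1 \frac{1}{m + 0} = 1 \frac{1}{m} = \frac{1}{m}$)
$9 h{\left(3,-4 \right)} \frac{6}{4} = \frac{9}{3} \cdot \frac{6}{4} = 9 \cdot \frac{1}{3} \cdot 6 \cdot \frac{1}{4} = 3 \cdot \frac{3}{2} = \frac{9}{2}$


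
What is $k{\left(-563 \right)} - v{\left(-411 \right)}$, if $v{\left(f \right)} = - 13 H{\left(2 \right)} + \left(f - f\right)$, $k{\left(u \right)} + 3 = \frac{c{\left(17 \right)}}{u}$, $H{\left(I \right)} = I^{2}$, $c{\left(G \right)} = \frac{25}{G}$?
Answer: $\frac{468954}{9571} \approx 48.997$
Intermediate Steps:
$k{\left(u \right)} = -3 + \frac{25}{17 u}$ ($k{\left(u \right)} = -3 + \frac{25 \cdot \frac{1}{17}}{u} = -3 + \frac{25}{17 u}$)
$v{\left(f \right)} = -52$ ($v{\left(f \right)} = - 13 \cdot 2^{2} + \left(f - f\right) = \left(-13\right) 4 + 0 = -52 + 0 = -52$)
$k{\left(-563 \right)} - v{\left(-411 \right)} = \left(-3 + \frac{25}{17 \left(-563\right)}\right) - -52 = \left(-3 + \frac{25}{17} \left(- \frac{1}{563}\right)\right) + 52 = \left(-3 - \frac{25}{9571}\right) + 52 = - \frac{28738}{9571} + 52 = \frac{468954}{9571}$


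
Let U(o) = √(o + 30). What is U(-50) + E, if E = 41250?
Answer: 41250 + 2*I*√5 ≈ 41250.0 + 4.4721*I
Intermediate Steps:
U(o) = √(30 + o)
U(-50) + E = √(30 - 50) + 41250 = √(-20) + 41250 = 2*I*√5 + 41250 = 41250 + 2*I*√5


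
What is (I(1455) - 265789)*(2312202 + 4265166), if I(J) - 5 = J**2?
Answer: 12176293313688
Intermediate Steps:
I(J) = 5 + J**2
(I(1455) - 265789)*(2312202 + 4265166) = ((5 + 1455**2) - 265789)*(2312202 + 4265166) = ((5 + 2117025) - 265789)*6577368 = (2117030 - 265789)*6577368 = 1851241*6577368 = 12176293313688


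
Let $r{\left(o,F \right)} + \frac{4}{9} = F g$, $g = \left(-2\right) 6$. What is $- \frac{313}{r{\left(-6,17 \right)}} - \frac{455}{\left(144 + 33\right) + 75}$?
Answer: $- \frac{4547}{16560} \approx -0.27458$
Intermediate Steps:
$g = -12$
$r{\left(o,F \right)} = - \frac{4}{9} - 12 F$ ($r{\left(o,F \right)} = - \frac{4}{9} + F \left(-12\right) = - \frac{4}{9} - 12 F$)
$- \frac{313}{r{\left(-6,17 \right)}} - \frac{455}{\left(144 + 33\right) + 75} = - \frac{313}{- \frac{4}{9} - 204} - \frac{455}{\left(144 + 33\right) + 75} = - \frac{313}{- \frac{4}{9} - 204} - \frac{455}{177 + 75} = - \frac{313}{- \frac{1840}{9}} - \frac{455}{252} = \left(-313\right) \left(- \frac{9}{1840}\right) - \frac{65}{36} = \frac{2817}{1840} - \frac{65}{36} = - \frac{4547}{16560}$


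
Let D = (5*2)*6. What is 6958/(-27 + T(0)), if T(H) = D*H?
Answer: -6958/27 ≈ -257.70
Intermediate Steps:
D = 60 (D = 10*6 = 60)
T(H) = 60*H
6958/(-27 + T(0)) = 6958/(-27 + 60*0) = 6958/(-27 + 0) = 6958/(-27) = -1/27*6958 = -6958/27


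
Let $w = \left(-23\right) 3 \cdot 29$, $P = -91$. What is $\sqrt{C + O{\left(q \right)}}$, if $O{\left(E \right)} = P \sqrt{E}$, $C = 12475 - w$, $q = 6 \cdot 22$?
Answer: $\sqrt{14476 - 182 \sqrt{33}} \approx 115.89$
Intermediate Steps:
$q = 132$
$w = -2001$ ($w = \left(-69\right) 29 = -2001$)
$C = 14476$ ($C = 12475 - -2001 = 12475 + 2001 = 14476$)
$O{\left(E \right)} = - 91 \sqrt{E}$
$\sqrt{C + O{\left(q \right)}} = \sqrt{14476 - 91 \sqrt{132}} = \sqrt{14476 - 91 \cdot 2 \sqrt{33}} = \sqrt{14476 - 182 \sqrt{33}}$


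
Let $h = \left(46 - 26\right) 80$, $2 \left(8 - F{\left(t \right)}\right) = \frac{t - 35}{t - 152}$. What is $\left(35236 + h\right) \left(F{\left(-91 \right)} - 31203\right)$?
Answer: $- \frac{31025931392}{27} \approx -1.1491 \cdot 10^{9}$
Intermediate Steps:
$F{\left(t \right)} = 8 - \frac{-35 + t}{2 \left(-152 + t\right)}$ ($F{\left(t \right)} = 8 - \frac{\left(t - 35\right) \frac{1}{t - 152}}{2} = 8 - \frac{\left(-35 + t\right) \frac{1}{-152 + t}}{2} = 8 - \frac{\frac{1}{-152 + t} \left(-35 + t\right)}{2} = 8 - \frac{-35 + t}{2 \left(-152 + t\right)}$)
$h = 1600$ ($h = 20 \cdot 80 = 1600$)
$\left(35236 + h\right) \left(F{\left(-91 \right)} - 31203\right) = \left(35236 + 1600\right) \left(\frac{3 \left(-799 + 5 \left(-91\right)\right)}{2 \left(-152 - 91\right)} - 31203\right) = 36836 \left(\frac{3 \left(-799 - 455\right)}{2 \left(-243\right)} - 31203\right) = 36836 \left(\frac{3}{2} \left(- \frac{1}{243}\right) \left(-1254\right) - 31203\right) = 36836 \left(\frac{209}{27} - 31203\right) = 36836 \left(- \frac{842272}{27}\right) = - \frac{31025931392}{27}$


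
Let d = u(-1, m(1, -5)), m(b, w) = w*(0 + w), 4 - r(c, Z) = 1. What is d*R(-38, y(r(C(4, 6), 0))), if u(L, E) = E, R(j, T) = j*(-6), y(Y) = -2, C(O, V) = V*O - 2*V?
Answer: 5700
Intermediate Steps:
C(O, V) = -2*V + O*V (C(O, V) = O*V - 2*V = -2*V + O*V)
r(c, Z) = 3 (r(c, Z) = 4 - 1*1 = 4 - 1 = 3)
m(b, w) = w² (m(b, w) = w*w = w²)
R(j, T) = -6*j
d = 25 (d = (-5)² = 25)
d*R(-38, y(r(C(4, 6), 0))) = 25*(-6*(-38)) = 25*228 = 5700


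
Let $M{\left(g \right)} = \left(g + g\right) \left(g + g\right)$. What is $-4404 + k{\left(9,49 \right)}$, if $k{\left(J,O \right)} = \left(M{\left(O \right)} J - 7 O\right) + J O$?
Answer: $82130$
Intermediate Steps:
$M{\left(g \right)} = 4 g^{2}$ ($M{\left(g \right)} = 2 g 2 g = 4 g^{2}$)
$k{\left(J,O \right)} = - 7 O + J O + 4 J O^{2}$ ($k{\left(J,O \right)} = \left(4 O^{2} J - 7 O\right) + J O = \left(4 J O^{2} - 7 O\right) + J O = \left(- 7 O + 4 J O^{2}\right) + J O = - 7 O + J O + 4 J O^{2}$)
$-4404 + k{\left(9,49 \right)} = -4404 + 49 \left(-7 + 9 + 4 \cdot 9 \cdot 49\right) = -4404 + 49 \left(-7 + 9 + 1764\right) = -4404 + 49 \cdot 1766 = -4404 + 86534 = 82130$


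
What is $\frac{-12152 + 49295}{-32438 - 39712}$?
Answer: $- \frac{12381}{24050} \approx -0.5148$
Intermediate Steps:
$\frac{-12152 + 49295}{-32438 - 39712} = \frac{37143}{-72150} = 37143 \left(- \frac{1}{72150}\right) = - \frac{12381}{24050}$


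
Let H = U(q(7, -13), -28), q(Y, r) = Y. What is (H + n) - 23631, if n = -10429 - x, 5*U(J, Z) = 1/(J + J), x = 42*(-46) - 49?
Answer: -2245529/70 ≈ -32079.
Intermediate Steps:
x = -1981 (x = -1932 - 49 = -1981)
U(J, Z) = 1/(10*J) (U(J, Z) = 1/(5*(J + J)) = 1/(5*((2*J))) = (1/(2*J))/5 = 1/(10*J))
H = 1/70 (H = (⅒)/7 = (⅒)*(⅐) = 1/70 ≈ 0.014286)
n = -8448 (n = -10429 - 1*(-1981) = -10429 + 1981 = -8448)
(H + n) - 23631 = (1/70 - 8448) - 23631 = -591359/70 - 23631 = -2245529/70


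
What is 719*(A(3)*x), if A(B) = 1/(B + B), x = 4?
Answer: 1438/3 ≈ 479.33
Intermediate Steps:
A(B) = 1/(2*B)
719*(A(3)*x) = 719*(((1/2)/3)*4) = 719*(((1/2)*(1/3))*4) = 719*((1/6)*4) = 719*(2/3) = 1438/3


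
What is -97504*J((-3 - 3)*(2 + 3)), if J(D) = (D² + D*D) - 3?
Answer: -175214688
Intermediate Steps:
J(D) = -3 + 2*D² (J(D) = (D² + D²) - 3 = 2*D² - 3 = -3 + 2*D²)
-97504*J((-3 - 3)*(2 + 3)) = -97504*(-3 + 2*((-3 - 3)*(2 + 3))²) = -97504*(-3 + 2*(-6*5)²) = -97504*(-3 + 2*(-30)²) = -97504*(-3 + 2*900) = -97504*(-3 + 1800) = -97504*1797 = -175214688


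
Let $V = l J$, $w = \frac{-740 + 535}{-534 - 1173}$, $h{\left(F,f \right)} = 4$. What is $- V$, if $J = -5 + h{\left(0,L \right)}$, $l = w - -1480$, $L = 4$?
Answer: $\frac{2526565}{1707} \approx 1480.1$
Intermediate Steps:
$w = \frac{205}{1707}$ ($w = - \frac{205}{-1707} = \left(-205\right) \left(- \frac{1}{1707}\right) = \frac{205}{1707} \approx 0.12009$)
$l = \frac{2526565}{1707}$ ($l = \frac{205}{1707} - -1480 = \frac{205}{1707} + 1480 = \frac{2526565}{1707} \approx 1480.1$)
$J = -1$ ($J = -5 + 4 = -1$)
$V = - \frac{2526565}{1707}$ ($V = \frac{2526565}{1707} \left(-1\right) = - \frac{2526565}{1707} \approx -1480.1$)
$- V = \left(-1\right) \left(- \frac{2526565}{1707}\right) = \frac{2526565}{1707}$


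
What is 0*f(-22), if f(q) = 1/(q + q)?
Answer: 0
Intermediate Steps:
f(q) = 1/(2*q)
0*f(-22) = 0*((½)/(-22)) = 0*((½)*(-1/22)) = 0*(-1/44) = 0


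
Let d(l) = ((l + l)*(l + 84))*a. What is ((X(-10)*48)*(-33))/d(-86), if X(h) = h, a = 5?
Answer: 396/43 ≈ 9.2093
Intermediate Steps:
d(l) = 10*l*(84 + l) (d(l) = ((l + l)*(l + 84))*5 = ((2*l)*(84 + l))*5 = (2*l*(84 + l))*5 = 10*l*(84 + l))
((X(-10)*48)*(-33))/d(-86) = (-10*48*(-33))/((10*(-86)*(84 - 86))) = (-480*(-33))/((10*(-86)*(-2))) = 15840/1720 = 15840*(1/1720) = 396/43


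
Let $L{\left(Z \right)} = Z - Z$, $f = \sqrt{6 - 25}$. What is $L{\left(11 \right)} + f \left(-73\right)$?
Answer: $- 73 i \sqrt{19} \approx - 318.2 i$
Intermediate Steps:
$f = i \sqrt{19}$ ($f = \sqrt{-19} = i \sqrt{19} \approx 4.3589 i$)
$L{\left(Z \right)} = 0$
$L{\left(11 \right)} + f \left(-73\right) = 0 + i \sqrt{19} \left(-73\right) = 0 - 73 i \sqrt{19} = - 73 i \sqrt{19}$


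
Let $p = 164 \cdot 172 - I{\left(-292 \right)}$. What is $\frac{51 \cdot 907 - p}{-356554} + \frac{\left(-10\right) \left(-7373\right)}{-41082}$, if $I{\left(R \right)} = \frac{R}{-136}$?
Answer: $- \frac{459515161939}{249015174276} \approx -1.8453$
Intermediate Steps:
$I{\left(R \right)} = - \frac{R}{136}$ ($I{\left(R \right)} = R \left(- \frac{1}{136}\right) = - \frac{R}{136}$)
$p = \frac{958999}{34}$ ($p = 164 \cdot 172 - \left(- \frac{1}{136}\right) \left(-292\right) = 28208 - \frac{73}{34} = \frac{958999}{34} \approx 28206.0$)
$\frac{51 \cdot 907 - p}{-356554} + \frac{\left(-10\right) \left(-7373\right)}{-41082} = \frac{51 \cdot 907 - \frac{958999}{34}}{-356554} + \frac{\left(-10\right) \left(-7373\right)}{-41082} = \left(46257 - \frac{958999}{34}\right) \left(- \frac{1}{356554}\right) + 73730 \left(- \frac{1}{41082}\right) = \frac{613739}{34} \left(- \frac{1}{356554}\right) - \frac{36865}{20541} = - \frac{613739}{12122836} - \frac{36865}{20541} = - \frac{459515161939}{249015174276}$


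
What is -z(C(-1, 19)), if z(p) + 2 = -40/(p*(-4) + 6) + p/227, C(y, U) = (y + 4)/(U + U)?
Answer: 2104663/232902 ≈ 9.0367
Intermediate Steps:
C(y, U) = (4 + y)/(2*U) (C(y, U) = (4 + y)/((2*U)) = (4 + y)*(1/(2*U)) = (4 + y)/(2*U))
z(p) = -2 - 40/(6 - 4*p) + p/227 (z(p) = -2 + (-40/(p*(-4) + 6) + p/227) = -2 + (-40/(-4*p + 6) + p*(1/227)) = -2 + (-40/(6 - 4*p) + p/227) = -2 - 40/(6 - 4*p) + p/227)
-z(C(-1, 19)) = -(5902 - 911*(4 - 1)/(2*19) + 2*((½)*(4 - 1)/19)²)/(227*(-3 + 2*((½)*(4 - 1)/19))) = -(5902 - 911*3/(2*19) + 2*((½)*(1/19)*3)²)/(227*(-3 + 2*((½)*(1/19)*3))) = -(5902 - 911*3/38 + 2*(3/38)²)/(227*(-3 + 2*(3/38))) = -(5902 - 2733/38 + 2*(9/1444))/(227*(-3 + 3/19)) = -(5902 - 2733/38 + 9/722)/(227*(-54/19)) = -(-19)*2104663/(227*54*361) = -1*(-2104663/232902) = 2104663/232902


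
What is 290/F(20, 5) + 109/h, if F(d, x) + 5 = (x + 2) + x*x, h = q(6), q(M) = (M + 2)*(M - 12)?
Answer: 3659/432 ≈ 8.4699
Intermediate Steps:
q(M) = (-12 + M)*(2 + M) (q(M) = (2 + M)*(-12 + M) = (-12 + M)*(2 + M))
h = -48 (h = -24 + 6² - 10*6 = -24 + 36 - 60 = -48)
F(d, x) = -3 + x + x² (F(d, x) = -5 + ((x + 2) + x*x) = -5 + ((2 + x) + x²) = -5 + (2 + x + x²) = -3 + x + x²)
290/F(20, 5) + 109/h = 290/(-3 + 5 + 5²) + 109/(-48) = 290/(-3 + 5 + 25) + 109*(-1/48) = 290/27 - 109/48 = 3659/432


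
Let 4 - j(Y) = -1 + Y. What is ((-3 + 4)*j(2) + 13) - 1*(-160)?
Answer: 176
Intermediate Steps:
j(Y) = 5 - Y (j(Y) = 4 - (-1 + Y) = 4 + (1 - Y) = 5 - Y)
((-3 + 4)*j(2) + 13) - 1*(-160) = ((-3 + 4)*(5 - 1*2) + 13) - 1*(-160) = (1*(5 - 2) + 13) + 160 = (1*3 + 13) + 160 = (3 + 13) + 160 = 16 + 160 = 176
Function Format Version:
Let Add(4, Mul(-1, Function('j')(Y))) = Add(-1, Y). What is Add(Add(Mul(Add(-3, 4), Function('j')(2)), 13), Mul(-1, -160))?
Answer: 176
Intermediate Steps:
Function('j')(Y) = Add(5, Mul(-1, Y)) (Function('j')(Y) = Add(4, Mul(-1, Add(-1, Y))) = Add(4, Add(1, Mul(-1, Y))) = Add(5, Mul(-1, Y)))
Add(Add(Mul(Add(-3, 4), Function('j')(2)), 13), Mul(-1, -160)) = Add(Add(Mul(Add(-3, 4), Add(5, Mul(-1, 2))), 13), Mul(-1, -160)) = Add(Add(Mul(1, Add(5, -2)), 13), 160) = Add(Add(Mul(1, 3), 13), 160) = Add(Add(3, 13), 160) = Add(16, 160) = 176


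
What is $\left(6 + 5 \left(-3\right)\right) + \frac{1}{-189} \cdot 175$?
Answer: $- \frac{268}{27} \approx -9.9259$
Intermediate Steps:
$\left(6 + 5 \left(-3\right)\right) + \frac{1}{-189} \cdot 175 = \left(6 - 15\right) - \frac{25}{27} = -9 - \frac{25}{27} = - \frac{268}{27}$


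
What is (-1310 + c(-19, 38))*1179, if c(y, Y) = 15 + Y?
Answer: -1482003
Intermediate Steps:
(-1310 + c(-19, 38))*1179 = (-1310 + (15 + 38))*1179 = (-1310 + 53)*1179 = -1257*1179 = -1482003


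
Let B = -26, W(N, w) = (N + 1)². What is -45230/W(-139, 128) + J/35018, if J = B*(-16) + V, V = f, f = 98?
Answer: -393518881/166720698 ≈ -2.3603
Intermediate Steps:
W(N, w) = (1 + N)²
V = 98
J = 514 (J = -26*(-16) + 98 = 416 + 98 = 514)
-45230/W(-139, 128) + J/35018 = -45230/(1 - 139)² + 514/35018 = -45230/((-138)²) + 514*(1/35018) = -45230/19044 + 257/17509 = -45230*1/19044 + 257/17509 = -22615/9522 + 257/17509 = -393518881/166720698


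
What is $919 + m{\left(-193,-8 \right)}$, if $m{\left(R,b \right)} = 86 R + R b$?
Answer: $-14135$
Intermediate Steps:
$919 + m{\left(-193,-8 \right)} = 919 - 193 \left(86 - 8\right) = 919 - 15054 = -14135$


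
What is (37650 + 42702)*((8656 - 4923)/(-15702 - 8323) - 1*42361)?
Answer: -2637947756736/775 ≈ -3.4038e+9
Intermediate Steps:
(37650 + 42702)*((8656 - 4923)/(-15702 - 8323) - 1*42361) = 80352*(3733/(-24025) - 42361) = 80352*(3733*(-1/24025) - 42361) = 80352*(-3733/24025 - 42361) = 80352*(-1017726758/24025) = -2637947756736/775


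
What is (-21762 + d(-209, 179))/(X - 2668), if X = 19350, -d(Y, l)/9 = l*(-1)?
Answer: -20151/16682 ≈ -1.2079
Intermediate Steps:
d(Y, l) = 9*l (d(Y, l) = -9*l*(-1) = -(-9)*l = 9*l)
(-21762 + d(-209, 179))/(X - 2668) = (-21762 + 9*179)/(19350 - 2668) = (-21762 + 1611)/16682 = -20151*1/16682 = -20151/16682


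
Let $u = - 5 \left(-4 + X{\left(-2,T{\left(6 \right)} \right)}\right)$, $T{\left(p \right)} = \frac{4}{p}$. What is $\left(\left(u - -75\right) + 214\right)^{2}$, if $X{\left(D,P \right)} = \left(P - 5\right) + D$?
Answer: $\frac{1044484}{9} \approx 1.1605 \cdot 10^{5}$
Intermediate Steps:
$X{\left(D,P \right)} = -5 + D + P$ ($X{\left(D,P \right)} = \left(-5 + P\right) + D = -5 + D + P$)
$u = \frac{155}{3}$ ($u = - 5 \left(-4 - \left(7 - \frac{2}{3}\right)\right) = - 5 \left(-4 - \frac{19}{3}\right) = \left(-5\right) \left(- \frac{31}{3}\right) = \frac{155}{3} \approx 51.667$)
$\left(\left(u - -75\right) + 214\right)^{2} = \left(\left(\frac{155}{3} - -75\right) + 214\right)^{2} = \left(\left(\frac{155}{3} + 75\right) + 214\right)^{2} = \left(\frac{380}{3} + 214\right)^{2} = \left(\frac{1022}{3}\right)^{2} = \frac{1044484}{9}$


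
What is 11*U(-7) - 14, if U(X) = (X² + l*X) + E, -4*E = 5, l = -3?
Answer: 2969/4 ≈ 742.25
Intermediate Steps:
E = -5/4 (E = -¼*5 = -5/4 ≈ -1.2500)
U(X) = -5/4 + X² - 3*X (U(X) = (X² - 3*X) - 5/4 = -5/4 + X² - 3*X)
11*U(-7) - 14 = 11*(-5/4 + (-7)² - 3*(-7)) - 14 = 11*(-5/4 + 49 + 21) - 14 = 11*(275/4) - 14 = 3025/4 - 14 = 2969/4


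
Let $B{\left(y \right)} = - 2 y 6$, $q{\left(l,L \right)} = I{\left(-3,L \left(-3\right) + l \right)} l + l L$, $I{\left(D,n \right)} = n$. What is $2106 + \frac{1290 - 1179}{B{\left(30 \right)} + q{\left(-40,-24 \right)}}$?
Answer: $\frac{1431969}{680} \approx 2105.8$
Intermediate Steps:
$q{\left(l,L \right)} = L l + l \left(l - 3 L\right)$ ($q{\left(l,L \right)} = \left(L \left(-3\right) + l\right) l + l L = \left(- 3 L + l\right) l + L l = \left(l - 3 L\right) l + L l = l \left(l - 3 L\right) + L l = L l + l \left(l - 3 L\right)$)
$B{\left(y \right)} = - 12 y$
$2106 + \frac{1290 - 1179}{B{\left(30 \right)} + q{\left(-40,-24 \right)}} = 2106 + \frac{1290 - 1179}{\left(-12\right) 30 - 40 \left(-40 - -48\right)} = 2106 + \frac{111}{-360 - 40 \left(-40 + 48\right)} = 2106 + \frac{111}{-360 - 320} = 2106 + \frac{111}{-680} = 2106 + 111 \left(- \frac{1}{680}\right) = 2106 - \frac{111}{680} = \frac{1431969}{680}$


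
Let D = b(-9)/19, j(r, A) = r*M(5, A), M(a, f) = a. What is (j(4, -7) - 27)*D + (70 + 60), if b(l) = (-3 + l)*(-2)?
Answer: 2302/19 ≈ 121.16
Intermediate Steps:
b(l) = 6 - 2*l
j(r, A) = 5*r (j(r, A) = r*5 = 5*r)
D = 24/19 (D = (6 - 2*(-9))/19 = (6 + 18)*(1/19) = 24*(1/19) = 24/19 ≈ 1.2632)
(j(4, -7) - 27)*D + (70 + 60) = (5*4 - 27)*(24/19) + (70 + 60) = (20 - 27)*(24/19) + 130 = -7*24/19 + 130 = -168/19 + 130 = 2302/19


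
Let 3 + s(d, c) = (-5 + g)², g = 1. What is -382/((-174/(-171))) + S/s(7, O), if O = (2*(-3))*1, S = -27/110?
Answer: -15569193/41470 ≈ -375.43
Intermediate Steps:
S = -27/110 (S = -27*1/110 = -27/110 ≈ -0.24545)
O = -6 (O = -6*1 = -6)
s(d, c) = 13 (s(d, c) = -3 + (-5 + 1)² = -3 + (-4)² = -3 + 16 = 13)
-382/((-174/(-171))) + S/s(7, O) = -382/((-174/(-171))) - 27/110/13 = -382/((-174*(-1/171))) - 27/110*1/13 = -382/58/57 - 27/1430 = -382*57/58 - 27/1430 = -10887/29 - 27/1430 = -15569193/41470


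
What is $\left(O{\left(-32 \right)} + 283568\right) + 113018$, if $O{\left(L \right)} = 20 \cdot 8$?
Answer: $396746$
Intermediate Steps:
$O{\left(L \right)} = 160$
$\left(O{\left(-32 \right)} + 283568\right) + 113018 = \left(160 + 283568\right) + 113018 = 283728 + 113018 = 396746$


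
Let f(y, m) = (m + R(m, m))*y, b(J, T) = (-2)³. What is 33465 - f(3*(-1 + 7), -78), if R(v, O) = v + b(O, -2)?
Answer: 36417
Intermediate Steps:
b(J, T) = -8
R(v, O) = -8 + v (R(v, O) = v - 8 = -8 + v)
f(y, m) = y*(-8 + 2*m) (f(y, m) = (m + (-8 + m))*y = (-8 + 2*m)*y = y*(-8 + 2*m))
33465 - f(3*(-1 + 7), -78) = 33465 - 2*3*(-1 + 7)*(-4 - 78) = 33465 - 2*3*6*(-82) = 33465 - 2*18*(-82) = 33465 - 1*(-2952) = 33465 + 2952 = 36417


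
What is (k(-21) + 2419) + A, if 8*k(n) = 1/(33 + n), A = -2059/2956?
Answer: 171564859/70944 ≈ 2418.3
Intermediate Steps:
A = -2059/2956 (A = -2059*1/2956 = -2059/2956 ≈ -0.69655)
k(n) = 1/(8*(33 + n))
(k(-21) + 2419) + A = (1/(8*(33 - 21)) + 2419) - 2059/2956 = ((⅛)/12 + 2419) - 2059/2956 = ((⅛)*(1/12) + 2419) - 2059/2956 = (1/96 + 2419) - 2059/2956 = 232225/96 - 2059/2956 = 171564859/70944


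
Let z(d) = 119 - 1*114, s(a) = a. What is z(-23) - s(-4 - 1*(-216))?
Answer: -207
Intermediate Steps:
z(d) = 5 (z(d) = 119 - 114 = 5)
z(-23) - s(-4 - 1*(-216)) = 5 - (-4 - 1*(-216)) = 5 - (-4 + 216) = 5 - 1*212 = 5 - 212 = -207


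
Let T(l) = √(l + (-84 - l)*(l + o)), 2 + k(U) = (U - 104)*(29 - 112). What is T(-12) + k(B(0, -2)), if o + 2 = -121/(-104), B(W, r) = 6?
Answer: 8132 + √154167/13 ≈ 8162.2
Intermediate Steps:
k(U) = 8630 - 83*U (k(U) = -2 + (U - 104)*(29 - 112) = -2 + (-104 + U)*(-83) = -2 + (8632 - 83*U) = 8630 - 83*U)
o = -87/104 (o = -2 - 121/(-104) = -2 - 121*(-1/104) = -2 + 121/104 = -87/104 ≈ -0.83654)
T(l) = √(l + (-84 - l)*(-87/104 + l)) (T(l) = √(l + (-84 - l)*(l - 87/104)) = √(l + (-84 - l)*(-87/104 + l)))
T(-12) + k(B(0, -2)) = √(190008 - 222170*(-12) - 2704*(-12)²)/52 + (8630 - 83*6) = √(190008 + 2666040 - 2704*144)/52 + (8630 - 498) = √(190008 + 2666040 - 389376)/52 + 8132 = √2466672/52 + 8132 = (4*√154167)/52 + 8132 = √154167/13 + 8132 = 8132 + √154167/13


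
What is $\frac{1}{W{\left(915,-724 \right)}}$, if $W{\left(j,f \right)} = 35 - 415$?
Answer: $- \frac{1}{380} \approx -0.0026316$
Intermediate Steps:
$W{\left(j,f \right)} = -380$ ($W{\left(j,f \right)} = 35 - 415 = -380$)
$\frac{1}{W{\left(915,-724 \right)}} = \frac{1}{-380} = - \frac{1}{380}$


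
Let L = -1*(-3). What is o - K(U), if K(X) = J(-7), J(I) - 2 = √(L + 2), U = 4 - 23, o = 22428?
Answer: 22426 - √5 ≈ 22424.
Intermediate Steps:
L = 3
U = -19
J(I) = 2 + √5 (J(I) = 2 + √(3 + 2) = 2 + √5)
K(X) = 2 + √5
o - K(U) = 22428 - (2 + √5) = 22428 + (-2 - √5) = 22426 - √5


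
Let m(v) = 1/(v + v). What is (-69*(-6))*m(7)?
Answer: 207/7 ≈ 29.571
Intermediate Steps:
m(v) = 1/(2*v)
(-69*(-6))*m(7) = (-69*(-6))*((1/2)/7) = 414*((1/2)*(1/7)) = 414*(1/14) = 207/7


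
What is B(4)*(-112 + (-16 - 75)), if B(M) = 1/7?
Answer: -29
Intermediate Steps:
B(M) = ⅐
B(4)*(-112 + (-16 - 75)) = (-112 + (-16 - 75))/7 = (-112 - 91)/7 = (⅐)*(-203) = -29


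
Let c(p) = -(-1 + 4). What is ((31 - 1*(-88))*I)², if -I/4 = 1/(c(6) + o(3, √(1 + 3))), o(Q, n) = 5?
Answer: 56644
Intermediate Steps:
c(p) = -3 (c(p) = -1*3 = -3)
I = -2 (I = -4/(-3 + 5) = -4/2 = -4*½ = -2)
((31 - 1*(-88))*I)² = ((31 - 1*(-88))*(-2))² = ((31 + 88)*(-2))² = (119*(-2))² = (-238)² = 56644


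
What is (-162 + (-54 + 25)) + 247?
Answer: 56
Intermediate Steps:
(-162 + (-54 + 25)) + 247 = (-162 - 29) + 247 = -191 + 247 = 56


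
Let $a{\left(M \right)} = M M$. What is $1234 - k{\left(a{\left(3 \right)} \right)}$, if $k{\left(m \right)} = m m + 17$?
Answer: $1136$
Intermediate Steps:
$a{\left(M \right)} = M^{2}$
$k{\left(m \right)} = 17 + m^{2}$ ($k{\left(m \right)} = m^{2} + 17 = 17 + m^{2}$)
$1234 - k{\left(a{\left(3 \right)} \right)} = 1234 - \left(17 + \left(3^{2}\right)^{2}\right) = 1234 - \left(17 + 9^{2}\right) = 1234 - \left(17 + 81\right) = 1234 - 98 = 1136$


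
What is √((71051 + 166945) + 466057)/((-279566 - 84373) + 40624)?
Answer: -√704053/323315 ≈ -0.0025952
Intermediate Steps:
√((71051 + 166945) + 466057)/((-279566 - 84373) + 40624) = √(237996 + 466057)/(-363939 + 40624) = √704053/(-323315) = √704053*(-1/323315) = -√704053/323315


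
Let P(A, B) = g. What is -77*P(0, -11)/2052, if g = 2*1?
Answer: -77/1026 ≈ -0.075049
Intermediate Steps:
g = 2
P(A, B) = 2
-77*P(0, -11)/2052 = -77*2/2052 = -154*1/2052 = -77/1026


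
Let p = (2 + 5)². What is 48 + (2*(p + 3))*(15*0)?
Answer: 48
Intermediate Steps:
p = 49 (p = 7² = 49)
48 + (2*(p + 3))*(15*0) = 48 + (2*(49 + 3))*(15*0) = 48 + (2*52)*0 = 48 + 104*0 = 48 + 0 = 48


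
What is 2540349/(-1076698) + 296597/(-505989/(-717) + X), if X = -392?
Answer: 10876155306637/11532204650 ≈ 943.11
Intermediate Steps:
2540349/(-1076698) + 296597/(-505989/(-717) + X) = 2540349/(-1076698) + 296597/(-505989/(-717) - 392) = 2540349*(-1/1076698) + 296597/(-505989*(-1)/717 - 392) = -362907/153814 + 296597/(-807*(-209/239) - 392) = -362907/153814 + 296597/(168663/239 - 392) = -362907/153814 + 296597/(74975/239) = -362907/153814 + 296597*(239/74975) = -362907/153814 + 70886683/74975 = 10876155306637/11532204650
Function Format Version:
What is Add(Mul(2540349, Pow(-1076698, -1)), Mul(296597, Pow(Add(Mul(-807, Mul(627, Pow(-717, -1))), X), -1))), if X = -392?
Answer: Rational(10876155306637, 11532204650) ≈ 943.11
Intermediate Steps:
Add(Mul(2540349, Pow(-1076698, -1)), Mul(296597, Pow(Add(Mul(-807, Mul(627, Pow(-717, -1))), X), -1))) = Add(Mul(2540349, Pow(-1076698, -1)), Mul(296597, Pow(Add(Mul(-807, Mul(627, Pow(-717, -1))), -392), -1))) = Add(Mul(2540349, Rational(-1, 1076698)), Mul(296597, Pow(Add(Mul(-807, Mul(627, Rational(-1, 717))), -392), -1))) = Add(Rational(-362907, 153814), Mul(296597, Pow(Add(Mul(-807, Rational(-209, 239)), -392), -1))) = Add(Rational(-362907, 153814), Mul(296597, Pow(Add(Rational(168663, 239), -392), -1))) = Add(Rational(-362907, 153814), Mul(296597, Pow(Rational(74975, 239), -1))) = Add(Rational(-362907, 153814), Mul(296597, Rational(239, 74975))) = Add(Rational(-362907, 153814), Rational(70886683, 74975)) = Rational(10876155306637, 11532204650)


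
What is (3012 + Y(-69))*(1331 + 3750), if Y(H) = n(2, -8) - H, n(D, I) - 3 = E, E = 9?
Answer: 15715533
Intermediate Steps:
n(D, I) = 12 (n(D, I) = 3 + 9 = 12)
Y(H) = 12 - H
(3012 + Y(-69))*(1331 + 3750) = (3012 + (12 - 1*(-69)))*(1331 + 3750) = (3012 + (12 + 69))*5081 = (3012 + 81)*5081 = 3093*5081 = 15715533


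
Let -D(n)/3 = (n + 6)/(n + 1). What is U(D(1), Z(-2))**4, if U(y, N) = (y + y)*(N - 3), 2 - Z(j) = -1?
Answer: 0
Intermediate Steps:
Z(j) = 3 (Z(j) = 2 - 1*(-1) = 2 + 1 = 3)
D(n) = -3*(6 + n)/(1 + n) (D(n) = -3*(n + 6)/(n + 1) = -3*(6 + n)/(1 + n))
U(y, N) = 2*y*(-3 + N) (U(y, N) = (2*y)*(-3 + N) = 2*y*(-3 + N))
U(D(1), Z(-2))**4 = (2*(3*(-6 - 1*1)/(1 + 1))*(-3 + 3))**4 = (2*(3*(-6 - 1)/2)*0)**4 = (2*(3*(1/2)*(-7))*0)**4 = (2*(-21/2)*0)**4 = 0**4 = 0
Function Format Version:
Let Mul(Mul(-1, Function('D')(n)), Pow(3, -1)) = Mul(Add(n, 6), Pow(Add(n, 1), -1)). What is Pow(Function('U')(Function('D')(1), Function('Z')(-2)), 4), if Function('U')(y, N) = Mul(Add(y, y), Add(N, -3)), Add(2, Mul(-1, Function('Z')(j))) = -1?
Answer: 0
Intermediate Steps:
Function('Z')(j) = 3 (Function('Z')(j) = Add(2, Mul(-1, -1)) = Add(2, 1) = 3)
Function('D')(n) = Mul(-3, Pow(Add(1, n), -1), Add(6, n)) (Function('D')(n) = Mul(-3, Mul(Add(n, 6), Pow(Add(n, 1), -1))) = Mul(-3, Mul(Add(6, n), Pow(Add(1, n), -1))) = Mul(-3, Mul(Pow(Add(1, n), -1), Add(6, n))) = Mul(-3, Pow(Add(1, n), -1), Add(6, n)))
Function('U')(y, N) = Mul(2, y, Add(-3, N)) (Function('U')(y, N) = Mul(Mul(2, y), Add(-3, N)) = Mul(2, y, Add(-3, N)))
Pow(Function('U')(Function('D')(1), Function('Z')(-2)), 4) = Pow(Mul(2, Mul(3, Pow(Add(1, 1), -1), Add(-6, Mul(-1, 1))), Add(-3, 3)), 4) = Pow(Mul(2, Mul(3, Pow(2, -1), Add(-6, -1)), 0), 4) = Pow(Mul(2, Mul(3, Rational(1, 2), -7), 0), 4) = Pow(Mul(2, Rational(-21, 2), 0), 4) = Pow(0, 4) = 0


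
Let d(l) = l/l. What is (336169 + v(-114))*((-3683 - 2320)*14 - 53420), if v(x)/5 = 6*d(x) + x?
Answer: -46136233598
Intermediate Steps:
d(l) = 1
v(x) = 30 + 5*x (v(x) = 5*(6*1 + x) = 5*(6 + x) = 30 + 5*x)
(336169 + v(-114))*((-3683 - 2320)*14 - 53420) = (336169 + (30 + 5*(-114)))*((-3683 - 2320)*14 - 53420) = (336169 + (30 - 570))*(-6003*14 - 53420) = (336169 - 540)*(-84042 - 53420) = 335629*(-137462) = -46136233598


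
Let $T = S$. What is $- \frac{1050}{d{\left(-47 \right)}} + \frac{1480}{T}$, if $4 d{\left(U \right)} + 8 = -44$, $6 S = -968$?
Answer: $\frac{112620}{1573} \approx 71.596$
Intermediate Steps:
$S = - \frac{484}{3}$ ($S = \frac{1}{6} \left(-968\right) = - \frac{484}{3} \approx -161.33$)
$T = - \frac{484}{3} \approx -161.33$
$d{\left(U \right)} = -13$ ($d{\left(U \right)} = -2 + \frac{1}{4} \left(-44\right) = -2 - 11 = -13$)
$- \frac{1050}{d{\left(-47 \right)}} + \frac{1480}{T} = - \frac{1050}{-13} + \frac{1480}{- \frac{484}{3}} = \left(-1050\right) \left(- \frac{1}{13}\right) + 1480 \left(- \frac{3}{484}\right) = \frac{1050}{13} - \frac{1110}{121} = \frac{112620}{1573}$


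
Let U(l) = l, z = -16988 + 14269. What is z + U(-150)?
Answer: -2869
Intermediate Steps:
z = -2719
z + U(-150) = -2719 - 150 = -2869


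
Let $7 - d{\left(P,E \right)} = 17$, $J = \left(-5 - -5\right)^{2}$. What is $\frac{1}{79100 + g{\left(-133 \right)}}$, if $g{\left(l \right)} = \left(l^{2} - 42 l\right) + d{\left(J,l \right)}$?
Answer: $\frac{1}{102365} \approx 9.769 \cdot 10^{-6}$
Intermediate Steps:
$J = 0$ ($J = \left(-5 + 5\right)^{2} = 0^{2} = 0$)
$d{\left(P,E \right)} = -10$ ($d{\left(P,E \right)} = 7 - 17 = -10$)
$g{\left(l \right)} = -10 + l^{2} - 42 l$ ($g{\left(l \right)} = \left(l^{2} - 42 l\right) - 10 = -10 + l^{2} - 42 l$)
$\frac{1}{79100 + g{\left(-133 \right)}} = \frac{1}{79100 - \left(-5576 - 17689\right)} = \frac{1}{79100 + \left(-10 + 17689 + 5586\right)} = \frac{1}{79100 + 23265} = \frac{1}{102365}$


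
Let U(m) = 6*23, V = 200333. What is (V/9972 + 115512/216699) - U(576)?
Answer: -84547816211/720307476 ≈ -117.38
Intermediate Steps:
U(m) = 138
(V/9972 + 115512/216699) - U(576) = (200333/9972 + 115512/216699) - 1*138 = (200333*(1/9972) + 115512*(1/216699)) - 138 = (200333/9972 + 38504/72233) - 138 = 14854615477/720307476 - 138 = -84547816211/720307476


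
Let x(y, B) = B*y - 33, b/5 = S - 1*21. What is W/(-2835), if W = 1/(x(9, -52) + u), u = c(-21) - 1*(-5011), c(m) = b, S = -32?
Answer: -1/12034575 ≈ -8.3094e-8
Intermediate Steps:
b = -265 (b = 5*(-32 - 1*21) = 5*(-32 - 21) = 5*(-53) = -265)
c(m) = -265
x(y, B) = -33 + B*y
u = 4746 (u = -265 - 1*(-5011) = -265 + 5011 = 4746)
W = 1/4245 (W = 1/((-33 - 52*9) + 4746) = 1/((-33 - 468) + 4746) = 1/(-501 + 4746) = 1/4245 ≈ 0.00023557)
W/(-2835) = (1/4245)/(-2835) = (1/4245)*(-1/2835) = -1/12034575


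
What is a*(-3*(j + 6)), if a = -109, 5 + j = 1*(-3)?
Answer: -654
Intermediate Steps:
j = -8 (j = -5 + 1*(-3) = -5 - 3 = -8)
a*(-3*(j + 6)) = -(-327)*(-8 + 6) = -(-327)*(-2) = -109*6 = -654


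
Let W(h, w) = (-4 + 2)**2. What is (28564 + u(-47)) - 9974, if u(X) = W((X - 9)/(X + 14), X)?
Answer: 18594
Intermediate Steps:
W(h, w) = 4 (W(h, w) = (-2)**2 = 4)
u(X) = 4
(28564 + u(-47)) - 9974 = (28564 + 4) - 9974 = 28568 - 9974 = 18594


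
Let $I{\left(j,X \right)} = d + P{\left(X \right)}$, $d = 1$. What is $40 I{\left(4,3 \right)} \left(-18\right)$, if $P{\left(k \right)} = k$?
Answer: $-2880$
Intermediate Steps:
$I{\left(j,X \right)} = 1 + X$
$40 I{\left(4,3 \right)} \left(-18\right) = 40 \left(1 + 3\right) \left(-18\right) = 40 \cdot 4 \left(-18\right) = 160 \left(-18\right) = -2880$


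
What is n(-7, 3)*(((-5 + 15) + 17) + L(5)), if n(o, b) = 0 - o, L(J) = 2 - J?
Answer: 168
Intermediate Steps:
n(o, b) = -o
n(-7, 3)*(((-5 + 15) + 17) + L(5)) = (-1*(-7))*(((-5 + 15) + 17) + (2 - 1*5)) = 7*((10 + 17) + (2 - 5)) = 7*(27 - 3) = 7*24 = 168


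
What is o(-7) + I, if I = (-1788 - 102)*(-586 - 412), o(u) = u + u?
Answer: 1886206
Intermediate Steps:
o(u) = 2*u
I = 1886220 (I = -1890*(-998) = 1886220)
o(-7) + I = 2*(-7) + 1886220 = -14 + 1886220 = 1886206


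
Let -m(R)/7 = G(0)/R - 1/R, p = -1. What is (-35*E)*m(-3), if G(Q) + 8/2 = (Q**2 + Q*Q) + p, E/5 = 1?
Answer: 2450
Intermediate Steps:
E = 5 (E = 5*1 = 5)
G(Q) = -5 + 2*Q**2 (G(Q) = -4 + ((Q**2 + Q*Q) - 1) = -4 + ((Q**2 + Q**2) - 1) = -4 + (2*Q**2 - 1) = -4 + (-1 + 2*Q**2) = -5 + 2*Q**2)
m(R) = 42/R (m(R) = -7*((-5 + 2*0**2)/R - 1/R) = -7*((-5 + 2*0)/R - 1/R) = -7*((-5 + 0)/R - 1/R) = -7*(-5/R - 1/R) = -(-42)/R = 42/R)
(-35*E)*m(-3) = (-35*5)*(42/(-3)) = -7350*(-1)/3 = -175*(-14) = 2450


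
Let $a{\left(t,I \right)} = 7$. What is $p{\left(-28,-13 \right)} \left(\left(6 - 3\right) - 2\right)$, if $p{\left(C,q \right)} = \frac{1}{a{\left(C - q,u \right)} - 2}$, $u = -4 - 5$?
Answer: $\frac{1}{5} \approx 0.2$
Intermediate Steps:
$u = -9$
$p{\left(C,q \right)} = \frac{1}{5}$ ($p{\left(C,q \right)} = \frac{1}{7 - 2} = \frac{1}{5}$)
$p{\left(-28,-13 \right)} \left(\left(6 - 3\right) - 2\right) = \frac{\left(6 - 3\right) - 2}{5} = \frac{3 - 2}{5} = \frac{1}{5} \cdot 1 = \frac{1}{5}$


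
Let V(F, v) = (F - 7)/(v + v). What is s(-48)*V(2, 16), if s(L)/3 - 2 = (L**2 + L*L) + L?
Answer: -34215/16 ≈ -2138.4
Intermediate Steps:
V(F, v) = (-7 + F)/(2*v) (V(F, v) = (-7 + F)/((2*v)) = (-7 + F)*(1/(2*v)) = (-7 + F)/(2*v))
s(L) = 6 + 3*L + 6*L**2 (s(L) = 6 + 3*((L**2 + L*L) + L) = 6 + 3*((L**2 + L**2) + L) = 6 + 3*(2*L**2 + L) = 6 + 3*(L + 2*L**2) = 6 + (3*L + 6*L**2) = 6 + 3*L + 6*L**2)
s(-48)*V(2, 16) = (6 + 3*(-48) + 6*(-48)**2)*((1/2)*(-7 + 2)/16) = (6 - 144 + 6*2304)*((1/2)*(1/16)*(-5)) = (6 - 144 + 13824)*(-5/32) = 13686*(-5/32) = -34215/16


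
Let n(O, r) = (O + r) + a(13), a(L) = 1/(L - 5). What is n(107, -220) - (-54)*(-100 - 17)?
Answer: -51447/8 ≈ -6430.9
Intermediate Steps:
a(L) = 1/(-5 + L)
n(O, r) = ⅛ + O + r (n(O, r) = (O + r) + 1/(-5 + 13) = (O + r) + 1/8 = (O + r) + ⅛ = ⅛ + O + r)
n(107, -220) - (-54)*(-100 - 17) = (⅛ + 107 - 220) - (-54)*(-100 - 17) = -903/8 - (-54)*(-117) = -903/8 - 1*6318 = -903/8 - 6318 = -51447/8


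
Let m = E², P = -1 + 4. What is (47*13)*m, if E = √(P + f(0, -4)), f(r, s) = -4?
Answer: -611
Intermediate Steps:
P = 3
E = I (E = √(3 - 4) = √(-1) = I ≈ 1.0*I)
m = -1 (m = I² = -1)
(47*13)*m = (47*13)*(-1) = 611*(-1) = -611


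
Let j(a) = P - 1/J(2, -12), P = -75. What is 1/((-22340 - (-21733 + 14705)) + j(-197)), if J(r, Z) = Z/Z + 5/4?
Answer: -9/138487 ≈ -6.4988e-5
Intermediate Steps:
J(r, Z) = 9/4 (J(r, Z) = 1 + 5*(¼) = 1 + 5/4 = 9/4)
j(a) = -679/9 (j(a) = -75 - 1/9/4 = -75 - 1*4/9 = -75 - 4/9 = -679/9)
1/((-22340 - (-21733 + 14705)) + j(-197)) = 1/((-22340 - (-21733 + 14705)) - 679/9) = 1/((-22340 - 1*(-7028)) - 679/9) = 1/((-22340 + 7028) - 679/9) = 1/(-15312 - 679/9) = 1/(-138487/9) = -9/138487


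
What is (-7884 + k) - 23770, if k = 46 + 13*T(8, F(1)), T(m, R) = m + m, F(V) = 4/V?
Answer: -31400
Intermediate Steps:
T(m, R) = 2*m
k = 254 (k = 46 + 13*(2*8) = 46 + 13*16 = 46 + 208 = 254)
(-7884 + k) - 23770 = (-7884 + 254) - 23770 = -7630 - 23770 = -31400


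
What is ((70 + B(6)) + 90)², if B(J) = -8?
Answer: 23104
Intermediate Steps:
((70 + B(6)) + 90)² = ((70 - 8) + 90)² = (62 + 90)² = 152² = 23104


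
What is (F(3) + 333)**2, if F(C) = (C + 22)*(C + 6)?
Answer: 311364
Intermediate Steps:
F(C) = (6 + C)*(22 + C) (F(C) = (22 + C)*(6 + C) = (6 + C)*(22 + C))
(F(3) + 333)**2 = ((132 + 3**2 + 28*3) + 333)**2 = ((132 + 9 + 84) + 333)**2 = (225 + 333)**2 = 558**2 = 311364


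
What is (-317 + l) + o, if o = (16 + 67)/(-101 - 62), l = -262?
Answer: -94460/163 ≈ -579.51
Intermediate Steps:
o = -83/163 (o = 83/(-163) = 83*(-1/163) = -83/163 ≈ -0.50920)
(-317 + l) + o = (-317 - 262) - 83/163 = -579 - 83/163 = -94460/163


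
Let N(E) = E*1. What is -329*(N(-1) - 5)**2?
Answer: -11844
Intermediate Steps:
N(E) = E
-329*(N(-1) - 5)**2 = -329*(-1 - 5)**2 = -329*(-6)**2 = -329*36 = -11844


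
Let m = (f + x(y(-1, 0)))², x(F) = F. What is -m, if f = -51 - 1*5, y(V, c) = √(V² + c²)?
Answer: -3025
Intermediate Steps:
f = -56 (f = -51 - 5 = -56)
m = 3025 (m = (-56 + √((-1)² + 0²))² = (-56 + √(1 + 0))² = (-56 + √1)² = (-56 + 1)² = (-55)² = 3025)
-m = -1*3025 = -3025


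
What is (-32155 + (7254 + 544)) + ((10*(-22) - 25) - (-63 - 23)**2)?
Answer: -31998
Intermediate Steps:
(-32155 + (7254 + 544)) + ((10*(-22) - 25) - (-63 - 23)**2) = (-32155 + 7798) + ((-220 - 25) - 1*(-86)**2) = -24357 + (-245 - 1*7396) = -24357 + (-245 - 7396) = -24357 - 7641 = -31998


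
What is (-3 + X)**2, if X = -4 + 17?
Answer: 100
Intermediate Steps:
X = 13
(-3 + X)**2 = (-3 + 13)**2 = 10**2 = 100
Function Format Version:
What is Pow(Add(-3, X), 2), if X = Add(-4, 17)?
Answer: 100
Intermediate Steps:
X = 13
Pow(Add(-3, X), 2) = Pow(Add(-3, 13), 2) = Pow(10, 2) = 100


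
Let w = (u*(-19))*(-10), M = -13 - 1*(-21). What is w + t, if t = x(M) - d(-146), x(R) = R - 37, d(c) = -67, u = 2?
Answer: 418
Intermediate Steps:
M = 8 (M = -13 + 21 = 8)
x(R) = -37 + R
w = 380 (w = (2*(-19))*(-10) = -38*(-10) = 380)
t = 38 (t = (-37 + 8) - 1*(-67) = -29 + 67 = 38)
w + t = 380 + 38 = 418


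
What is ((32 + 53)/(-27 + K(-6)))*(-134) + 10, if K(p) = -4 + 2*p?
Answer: 11820/43 ≈ 274.88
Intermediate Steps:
((32 + 53)/(-27 + K(-6)))*(-134) + 10 = ((32 + 53)/(-27 + (-4 + 2*(-6))))*(-134) + 10 = (85/(-27 + (-4 - 12)))*(-134) + 10 = (85/(-27 - 16))*(-134) + 10 = (85/(-43))*(-134) + 10 = (85*(-1/43))*(-134) + 10 = -85/43*(-134) + 10 = 11390/43 + 10 = 11820/43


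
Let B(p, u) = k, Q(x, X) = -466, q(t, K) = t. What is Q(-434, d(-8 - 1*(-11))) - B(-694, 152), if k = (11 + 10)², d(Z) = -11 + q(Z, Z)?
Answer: -907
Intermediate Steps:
d(Z) = -11 + Z
k = 441 (k = 21² = 441)
B(p, u) = 441
Q(-434, d(-8 - 1*(-11))) - B(-694, 152) = -466 - 1*441 = -466 - 441 = -907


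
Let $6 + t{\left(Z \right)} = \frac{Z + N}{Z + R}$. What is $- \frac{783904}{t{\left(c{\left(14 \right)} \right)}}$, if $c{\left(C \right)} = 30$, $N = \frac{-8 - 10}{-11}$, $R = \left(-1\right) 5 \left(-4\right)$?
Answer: $\frac{53893400}{369} \approx 1.4605 \cdot 10^{5}$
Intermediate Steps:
$R = 20$ ($R = \left(-5\right) \left(-4\right) = 20$)
$N = \frac{18}{11}$ ($N = \left(-18\right) \left(- \frac{1}{11}\right) = \frac{18}{11} \approx 1.6364$)
$t{\left(Z \right)} = -6 + \frac{\frac{18}{11} + Z}{20 + Z}$ ($t{\left(Z \right)} = -6 + \frac{Z + \frac{18}{11}}{Z + 20} = -6 + \frac{\frac{18}{11} + Z}{20 + Z}$)
$- \frac{783904}{t{\left(c{\left(14 \right)} \right)}} = - \frac{783904}{\frac{1}{11} \frac{1}{20 + 30} \left(-1302 - 1650\right)} = - \frac{783904}{\frac{1}{11} \cdot \frac{1}{50} \left(-1302 - 1650\right)} = - \frac{783904}{\frac{1}{11} \cdot \frac{1}{50} \left(-2952\right)} = - \frac{783904}{- \frac{1476}{275}} = \left(-783904\right) \left(- \frac{275}{1476}\right) = \frac{53893400}{369}$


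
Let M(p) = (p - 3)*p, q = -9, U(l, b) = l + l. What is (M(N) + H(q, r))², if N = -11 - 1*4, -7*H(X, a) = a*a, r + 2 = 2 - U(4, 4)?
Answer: 3334276/49 ≈ 68047.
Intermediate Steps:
U(l, b) = 2*l
r = -8 (r = -2 + (2 - 2*4) = -2 + (2 - 1*8) = -2 + (2 - 8) = -2 - 6 = -8)
H(X, a) = -a²/7 (H(X, a) = -a*a/7 = -a²/7)
N = -15 (N = -11 - 4 = -15)
M(p) = p*(-3 + p) (M(p) = (-3 + p)*p = p*(-3 + p))
(M(N) + H(q, r))² = (-15*(-3 - 15) - ⅐*(-8)²)² = (-15*(-18) - ⅐*64)² = (270 - 64/7)² = (1826/7)² = 3334276/49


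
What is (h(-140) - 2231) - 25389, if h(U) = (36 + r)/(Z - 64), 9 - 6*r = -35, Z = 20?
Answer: -1822985/66 ≈ -27621.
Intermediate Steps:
r = 22/3 (r = 3/2 - 1/6*(-35) = 3/2 + 35/6 = 22/3 ≈ 7.3333)
h(U) = -65/66 (h(U) = (36 + 22/3)/(20 - 64) = (130/3)/(-44) = (130/3)*(-1/44) = -65/66)
(h(-140) - 2231) - 25389 = (-65/66 - 2231) - 25389 = -147311/66 - 25389 = -1822985/66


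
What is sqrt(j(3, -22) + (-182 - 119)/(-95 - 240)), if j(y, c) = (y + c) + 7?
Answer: I*sqrt(1245865)/335 ≈ 3.3319*I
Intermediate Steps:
j(y, c) = 7 + c + y (j(y, c) = (c + y) + 7 = 7 + c + y)
sqrt(j(3, -22) + (-182 - 119)/(-95 - 240)) = sqrt((7 - 22 + 3) + (-182 - 119)/(-95 - 240)) = sqrt(-12 - 301/(-335)) = sqrt(-12 - 301*(-1/335)) = sqrt(-12 + 301/335) = sqrt(-3719/335) = I*sqrt(1245865)/335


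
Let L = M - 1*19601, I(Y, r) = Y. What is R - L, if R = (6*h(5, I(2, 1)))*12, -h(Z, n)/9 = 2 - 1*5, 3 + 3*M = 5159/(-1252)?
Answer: 80931935/3756 ≈ 21547.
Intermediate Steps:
M = -8915/3756 (M = -1 + (5159/(-1252))/3 = -1 + (5159*(-1/1252))/3 = -1 + (1/3)*(-5159/1252) = -1 - 5159/3756 = -8915/3756 ≈ -2.3735)
h(Z, n) = 27 (h(Z, n) = -9*(2 - 1*5) = -9*(2 - 5) = -9*(-3) = 27)
L = -73630271/3756 (L = -8915/3756 - 1*19601 = -8915/3756 - 19601 = -73630271/3756 ≈ -19603.)
R = 1944 (R = (6*27)*12 = 162*12 = 1944)
R - L = 1944 - 1*(-73630271/3756) = 1944 + 73630271/3756 = 80931935/3756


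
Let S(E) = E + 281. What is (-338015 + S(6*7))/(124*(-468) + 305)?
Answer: 337692/57727 ≈ 5.8498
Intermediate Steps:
S(E) = 281 + E
(-338015 + S(6*7))/(124*(-468) + 305) = (-338015 + (281 + 6*7))/(124*(-468) + 305) = (-338015 + (281 + 42))/(-58032 + 305) = (-338015 + 323)/(-57727) = -337692*(-1/57727) = 337692/57727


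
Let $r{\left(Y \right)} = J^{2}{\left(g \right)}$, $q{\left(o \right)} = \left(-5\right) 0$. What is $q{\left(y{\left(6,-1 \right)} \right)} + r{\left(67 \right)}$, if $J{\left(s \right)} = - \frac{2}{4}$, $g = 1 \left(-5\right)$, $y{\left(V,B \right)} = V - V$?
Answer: $\frac{1}{4} \approx 0.25$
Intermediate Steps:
$y{\left(V,B \right)} = 0$
$g = -5$
$J{\left(s \right)} = - \frac{1}{2}$ ($J{\left(s \right)} = \left(-2\right) \frac{1}{4} = - \frac{1}{2}$)
$q{\left(o \right)} = 0$
$r{\left(Y \right)} = \frac{1}{4}$ ($r{\left(Y \right)} = \left(- \frac{1}{2}\right)^{2} = \frac{1}{4}$)
$q{\left(y{\left(6,-1 \right)} \right)} + r{\left(67 \right)} = 0 + \frac{1}{4} = \frac{1}{4}$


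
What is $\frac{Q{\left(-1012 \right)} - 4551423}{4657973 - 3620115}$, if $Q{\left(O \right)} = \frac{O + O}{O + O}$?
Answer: $- \frac{2275711}{518929} \approx -4.3854$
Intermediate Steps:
$Q{\left(O \right)} = 1$ ($Q{\left(O \right)} = \frac{2 O}{2 O} = 2 O \frac{1}{2 O} = 1$)
$\frac{Q{\left(-1012 \right)} - 4551423}{4657973 - 3620115} = \frac{1 - 4551423}{4657973 - 3620115} = - \frac{4551422}{4657973 - 3620115} = - \frac{4551422}{1037858} = \left(-4551422\right) \frac{1}{1037858} = - \frac{2275711}{518929}$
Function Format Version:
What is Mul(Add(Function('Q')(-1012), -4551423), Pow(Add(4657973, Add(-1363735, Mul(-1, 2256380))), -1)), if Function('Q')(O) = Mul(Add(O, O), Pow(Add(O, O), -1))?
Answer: Rational(-2275711, 518929) ≈ -4.3854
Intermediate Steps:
Function('Q')(O) = 1 (Function('Q')(O) = Mul(Mul(2, O), Pow(Mul(2, O), -1)) = Mul(Mul(2, O), Mul(Rational(1, 2), Pow(O, -1))) = 1)
Mul(Add(Function('Q')(-1012), -4551423), Pow(Add(4657973, Add(-1363735, Mul(-1, 2256380))), -1)) = Mul(Add(1, -4551423), Pow(Add(4657973, Add(-1363735, Mul(-1, 2256380))), -1)) = Mul(-4551422, Pow(Add(4657973, Add(-1363735, -2256380)), -1)) = Mul(-4551422, Pow(Add(4657973, -3620115), -1)) = Mul(-4551422, Pow(1037858, -1)) = Mul(-4551422, Rational(1, 1037858)) = Rational(-2275711, 518929)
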